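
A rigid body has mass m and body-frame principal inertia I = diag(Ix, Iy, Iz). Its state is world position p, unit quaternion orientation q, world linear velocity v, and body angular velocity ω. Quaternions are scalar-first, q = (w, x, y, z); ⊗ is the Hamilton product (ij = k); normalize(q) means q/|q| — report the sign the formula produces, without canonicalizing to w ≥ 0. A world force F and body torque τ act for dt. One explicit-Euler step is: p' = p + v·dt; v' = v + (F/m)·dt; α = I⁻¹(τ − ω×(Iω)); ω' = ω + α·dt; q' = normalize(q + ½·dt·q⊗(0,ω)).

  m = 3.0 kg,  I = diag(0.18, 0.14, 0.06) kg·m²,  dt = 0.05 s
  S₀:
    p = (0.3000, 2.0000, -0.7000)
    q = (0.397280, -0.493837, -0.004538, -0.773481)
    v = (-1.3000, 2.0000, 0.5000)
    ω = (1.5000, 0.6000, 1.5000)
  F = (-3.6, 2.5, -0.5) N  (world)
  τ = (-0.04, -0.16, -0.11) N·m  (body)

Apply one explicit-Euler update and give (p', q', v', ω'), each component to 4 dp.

new position p' = (0.2350, 2.1000, -0.6750)
v + (F/m)dt = (-1.3600, 2.0417, 0.4917)
α = I⁻¹(τ − ω×Iω) = (0.1778, -3.0714, -1.2333)
new body rate ω' = (1.5089, 0.4464, 1.4383)
2q̇ = q⊗(0,ω) = (1.9036998, 1.0532016, -0.1810980, 0.3064248)
q' = normalize(q + ½dt·q⊗(0,ω)) = (0.4442, -0.4668, -0.0091, -0.7647)

p' = (0.2350, 2.1000, -0.6750)
q' = (0.4442, -0.4668, -0.0091, -0.7647)
v' = (-1.3600, 2.0417, 0.4917)
ω' = (1.5089, 0.4464, 1.4383)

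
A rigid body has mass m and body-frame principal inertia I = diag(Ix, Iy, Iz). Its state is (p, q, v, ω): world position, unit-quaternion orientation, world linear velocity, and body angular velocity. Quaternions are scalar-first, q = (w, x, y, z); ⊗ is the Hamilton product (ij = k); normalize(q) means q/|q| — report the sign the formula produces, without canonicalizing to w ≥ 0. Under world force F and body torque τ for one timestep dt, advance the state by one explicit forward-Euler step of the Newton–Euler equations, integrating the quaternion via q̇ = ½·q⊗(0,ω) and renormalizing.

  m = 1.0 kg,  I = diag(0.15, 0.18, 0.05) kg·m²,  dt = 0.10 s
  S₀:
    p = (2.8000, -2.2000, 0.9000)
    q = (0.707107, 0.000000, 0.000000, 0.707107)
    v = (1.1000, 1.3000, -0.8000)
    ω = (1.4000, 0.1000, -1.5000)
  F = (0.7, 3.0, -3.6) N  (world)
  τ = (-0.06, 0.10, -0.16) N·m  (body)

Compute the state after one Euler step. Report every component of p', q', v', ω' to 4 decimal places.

p' = (2.9100, -2.0700, 0.8200)
q' = (0.7562, 0.0457, 0.0528, 0.6507)
v' = (1.1700, 1.6000, -1.1600)
ω' = (1.3470, 0.2722, -1.8284)

ω×(Iω) gyroscopic = (0.0195, -0.2100, 0.0042)
angular accel α = (-0.5300, 1.7222, -3.2840)
ω + α·dt = (1.3470, 0.2722, -1.8284)
Hamilton product q⊗(0,ω) = (1.0606605, 0.9192391, 1.0606605, -1.0606605)
updated quaternion q' = (0.7562, 0.0457, 0.0528, 0.6507)
linear accel F/m = (0.7000, 3.0000, -3.6000)
p' = p + v·dt = (2.9100, -2.0700, 0.8200)
v + (F/m)dt = (1.1700, 1.6000, -1.1600)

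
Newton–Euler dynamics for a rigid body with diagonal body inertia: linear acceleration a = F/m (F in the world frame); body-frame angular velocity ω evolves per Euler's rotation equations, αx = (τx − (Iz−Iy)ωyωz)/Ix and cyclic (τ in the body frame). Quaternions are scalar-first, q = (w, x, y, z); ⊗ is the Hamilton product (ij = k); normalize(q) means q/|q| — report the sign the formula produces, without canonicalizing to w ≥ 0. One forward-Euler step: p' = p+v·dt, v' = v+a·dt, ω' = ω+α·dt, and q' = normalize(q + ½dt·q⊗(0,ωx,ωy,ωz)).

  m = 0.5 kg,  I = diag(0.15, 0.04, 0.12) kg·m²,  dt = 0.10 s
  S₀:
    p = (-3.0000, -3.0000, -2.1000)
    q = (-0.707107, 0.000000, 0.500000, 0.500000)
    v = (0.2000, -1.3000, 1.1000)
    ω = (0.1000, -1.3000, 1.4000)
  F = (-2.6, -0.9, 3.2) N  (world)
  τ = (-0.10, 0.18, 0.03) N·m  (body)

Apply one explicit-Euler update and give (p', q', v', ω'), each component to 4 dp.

p' = (-2.9800, -3.1300, -1.9900)
q' = (-0.7064, 0.0637, 0.5460, 0.4460)
v' = (-0.3200, -1.4800, 1.7400)
ω' = (0.1304, -0.8605, 1.4131)

angular accel α = (0.3040, 4.3950, 0.1308)
ω' = ω + α·dt = (0.1304, -0.8605, 1.4131)
q⊗(0,ω) = (-0.0500000, 1.2792893, 0.9692391, -1.0399498)
updated quaternion q' = (-0.7064, 0.0637, 0.5460, 0.4460)
a = F/m = (-5.2000, -1.8000, 6.4000)
new position p' = (-2.9800, -3.1300, -1.9900)
new velocity v' = (-0.3200, -1.4800, 1.7400)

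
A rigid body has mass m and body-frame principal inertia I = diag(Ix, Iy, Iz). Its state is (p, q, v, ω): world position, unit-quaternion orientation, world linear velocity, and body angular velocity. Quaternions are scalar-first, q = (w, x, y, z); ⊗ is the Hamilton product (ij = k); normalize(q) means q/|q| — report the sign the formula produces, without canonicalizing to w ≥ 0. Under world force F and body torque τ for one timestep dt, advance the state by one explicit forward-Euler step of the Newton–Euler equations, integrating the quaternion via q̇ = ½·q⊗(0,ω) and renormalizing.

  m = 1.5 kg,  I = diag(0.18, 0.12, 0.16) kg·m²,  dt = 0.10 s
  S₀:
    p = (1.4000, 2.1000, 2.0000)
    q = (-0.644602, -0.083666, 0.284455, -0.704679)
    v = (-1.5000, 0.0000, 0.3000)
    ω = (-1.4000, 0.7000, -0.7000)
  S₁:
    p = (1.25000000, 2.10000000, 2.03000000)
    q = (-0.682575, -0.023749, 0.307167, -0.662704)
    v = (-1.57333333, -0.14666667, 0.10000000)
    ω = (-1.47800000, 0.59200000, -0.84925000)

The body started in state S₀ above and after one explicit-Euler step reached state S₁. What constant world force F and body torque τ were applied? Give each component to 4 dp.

v₁ − v₀ = (-0.07333333, -0.14666667, -0.20000000)
applied force F = (-1.1000, -2.2000, -3.0000)
ω₁ − ω₀ = (-0.07800000, -0.10800000, -0.14925000)
I·α + gyro = (-0.1600, -0.1100, -0.1800)

F = (-1.1000, -2.2000, -3.0000)
τ = (-0.1600, -0.1100, -0.1800)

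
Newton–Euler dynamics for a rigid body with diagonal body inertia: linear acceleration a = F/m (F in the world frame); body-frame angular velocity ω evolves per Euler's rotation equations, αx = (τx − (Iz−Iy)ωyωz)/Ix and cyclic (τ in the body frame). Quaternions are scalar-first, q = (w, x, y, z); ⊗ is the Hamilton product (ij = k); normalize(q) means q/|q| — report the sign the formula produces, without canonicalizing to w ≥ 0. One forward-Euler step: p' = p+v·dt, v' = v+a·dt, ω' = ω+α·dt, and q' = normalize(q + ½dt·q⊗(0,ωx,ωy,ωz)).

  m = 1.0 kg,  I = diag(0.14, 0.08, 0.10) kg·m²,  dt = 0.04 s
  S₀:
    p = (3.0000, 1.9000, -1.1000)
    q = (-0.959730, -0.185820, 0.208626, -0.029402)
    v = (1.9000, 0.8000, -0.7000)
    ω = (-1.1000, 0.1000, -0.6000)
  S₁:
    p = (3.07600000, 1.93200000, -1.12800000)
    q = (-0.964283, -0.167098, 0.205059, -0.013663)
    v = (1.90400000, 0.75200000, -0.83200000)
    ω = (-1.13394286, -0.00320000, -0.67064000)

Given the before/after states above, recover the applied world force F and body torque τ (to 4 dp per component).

F = (0.1000, -1.2000, -3.3000)
τ = (-0.1200, -0.1800, -0.1700)

ω₁ − ω₀ = (-0.03394286, -0.10320000, -0.07064000)
gyro term ω₀×Iω₀ = (-0.0012, 0.0264, 0.0066)
applied torque τ = (-0.1200, -0.1800, -0.1700)
Δv = v₁−v₀ = (0.00400000, -0.04800000, -0.13200000)
applied force F = (0.1000, -1.2000, -3.3000)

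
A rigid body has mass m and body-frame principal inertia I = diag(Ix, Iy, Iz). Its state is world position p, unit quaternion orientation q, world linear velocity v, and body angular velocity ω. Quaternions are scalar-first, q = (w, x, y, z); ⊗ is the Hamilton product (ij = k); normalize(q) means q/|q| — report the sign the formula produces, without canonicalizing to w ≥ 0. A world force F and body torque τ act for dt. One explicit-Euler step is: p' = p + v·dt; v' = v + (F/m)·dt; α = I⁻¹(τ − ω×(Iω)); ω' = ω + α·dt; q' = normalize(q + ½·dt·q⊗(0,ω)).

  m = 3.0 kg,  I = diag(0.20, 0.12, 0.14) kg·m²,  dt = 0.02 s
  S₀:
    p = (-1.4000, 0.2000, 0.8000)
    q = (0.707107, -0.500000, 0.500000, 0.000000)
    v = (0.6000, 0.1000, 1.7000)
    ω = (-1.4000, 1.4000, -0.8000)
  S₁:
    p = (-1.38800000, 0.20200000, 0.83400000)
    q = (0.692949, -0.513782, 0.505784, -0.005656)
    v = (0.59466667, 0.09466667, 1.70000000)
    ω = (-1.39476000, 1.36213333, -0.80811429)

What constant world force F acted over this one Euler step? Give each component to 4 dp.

v₁ − v₀ = (-0.00533333, -0.00533333, 0.00000000)
applied force F = (-0.8000, -0.8000, 0.0000)

F = (-0.8000, -0.8000, 0.0000)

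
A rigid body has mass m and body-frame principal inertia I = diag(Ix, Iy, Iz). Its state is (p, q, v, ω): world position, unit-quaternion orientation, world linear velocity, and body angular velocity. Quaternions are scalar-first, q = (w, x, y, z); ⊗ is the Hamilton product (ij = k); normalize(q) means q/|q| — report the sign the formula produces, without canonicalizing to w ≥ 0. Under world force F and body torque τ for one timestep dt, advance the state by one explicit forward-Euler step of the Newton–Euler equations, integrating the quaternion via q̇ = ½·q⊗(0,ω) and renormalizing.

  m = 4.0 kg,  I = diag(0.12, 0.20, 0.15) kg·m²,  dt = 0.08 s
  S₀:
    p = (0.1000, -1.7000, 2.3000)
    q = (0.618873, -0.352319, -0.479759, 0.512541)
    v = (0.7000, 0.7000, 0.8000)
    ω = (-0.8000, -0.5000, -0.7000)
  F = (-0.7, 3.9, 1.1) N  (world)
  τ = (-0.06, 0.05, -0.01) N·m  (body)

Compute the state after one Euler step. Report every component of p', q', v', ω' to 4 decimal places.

p' = (0.1560, -1.6440, 2.3640)
q' = (0.6117, -0.3481, -0.5178, 0.4864)
v' = (0.6860, 0.7780, 0.8220)
ω' = (-0.8283, -0.4733, -0.7224)

p' = p + v·dt = (0.1560, -1.6440, 2.3640)
new velocity v' = (0.6860, 0.7780, 0.8220)
angular accel α = (-0.3542, 0.3340, -0.2800)
ω' = ω + α·dt = (-0.8283, -0.4733, -0.7224)
2q̇ = q⊗(0,ω) = (-0.1629560, 0.0970034, -0.9660926, -0.6408588)
q + ½dt·q⊗(0,ω), renormalized = (0.6117, -0.3481, -0.5178, 0.4864)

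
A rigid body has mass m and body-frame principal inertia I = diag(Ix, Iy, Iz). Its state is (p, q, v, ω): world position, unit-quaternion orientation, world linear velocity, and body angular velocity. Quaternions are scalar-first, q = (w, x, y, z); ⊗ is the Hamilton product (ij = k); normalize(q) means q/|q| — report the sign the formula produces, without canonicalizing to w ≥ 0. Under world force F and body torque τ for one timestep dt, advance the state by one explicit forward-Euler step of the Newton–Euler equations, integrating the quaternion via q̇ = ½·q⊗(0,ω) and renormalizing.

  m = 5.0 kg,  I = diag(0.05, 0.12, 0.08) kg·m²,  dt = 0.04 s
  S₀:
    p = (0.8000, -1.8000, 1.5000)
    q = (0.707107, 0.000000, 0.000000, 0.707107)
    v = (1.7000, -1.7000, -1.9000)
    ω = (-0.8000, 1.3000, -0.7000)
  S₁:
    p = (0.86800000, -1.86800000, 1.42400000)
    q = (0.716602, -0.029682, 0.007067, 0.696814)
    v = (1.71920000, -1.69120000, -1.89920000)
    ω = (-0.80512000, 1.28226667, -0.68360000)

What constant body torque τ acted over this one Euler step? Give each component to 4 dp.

ω₁ − ω₀ = (-0.00512000, -0.01773333, 0.01640000)
applied torque τ = (0.0300, -0.0700, -0.0400)

τ = (0.0300, -0.0700, -0.0400)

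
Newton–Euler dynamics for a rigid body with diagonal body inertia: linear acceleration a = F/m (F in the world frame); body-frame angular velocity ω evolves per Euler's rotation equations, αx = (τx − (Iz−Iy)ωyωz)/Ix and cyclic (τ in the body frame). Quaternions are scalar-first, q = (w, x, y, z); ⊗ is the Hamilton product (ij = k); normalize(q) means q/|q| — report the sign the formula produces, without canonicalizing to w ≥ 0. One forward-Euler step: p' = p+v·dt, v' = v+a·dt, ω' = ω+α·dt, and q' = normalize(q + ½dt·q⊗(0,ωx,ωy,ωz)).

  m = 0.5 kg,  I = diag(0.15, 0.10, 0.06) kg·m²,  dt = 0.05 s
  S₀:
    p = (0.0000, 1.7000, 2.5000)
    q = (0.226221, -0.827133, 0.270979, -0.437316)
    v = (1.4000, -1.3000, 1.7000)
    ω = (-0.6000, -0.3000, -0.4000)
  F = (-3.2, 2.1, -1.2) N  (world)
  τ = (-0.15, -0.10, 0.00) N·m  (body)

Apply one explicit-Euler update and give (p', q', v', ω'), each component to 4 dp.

(τ − ω×Iω)/I = (-0.9680, -1.2160, 0.1500)
ω' = ω + α·dt = (-0.6484, -0.3608, -0.3925)
Hamilton product q⊗(0,ω) = (-0.5899125, -0.3753190, -0.1363299, 0.3202389)
q + ½dt·q⊗(0,ω), renormalized = (0.2114, -0.8364, 0.2675, -0.4292)
linear accel F/m = (-6.4000, 4.2000, -2.4000)
p + v·dt = (0.0700, 1.6350, 2.5850)
v + (F/m)dt = (1.0800, -1.0900, 1.5800)

p' = (0.0700, 1.6350, 2.5850)
q' = (0.2114, -0.8364, 0.2675, -0.4292)
v' = (1.0800, -1.0900, 1.5800)
ω' = (-0.6484, -0.3608, -0.3925)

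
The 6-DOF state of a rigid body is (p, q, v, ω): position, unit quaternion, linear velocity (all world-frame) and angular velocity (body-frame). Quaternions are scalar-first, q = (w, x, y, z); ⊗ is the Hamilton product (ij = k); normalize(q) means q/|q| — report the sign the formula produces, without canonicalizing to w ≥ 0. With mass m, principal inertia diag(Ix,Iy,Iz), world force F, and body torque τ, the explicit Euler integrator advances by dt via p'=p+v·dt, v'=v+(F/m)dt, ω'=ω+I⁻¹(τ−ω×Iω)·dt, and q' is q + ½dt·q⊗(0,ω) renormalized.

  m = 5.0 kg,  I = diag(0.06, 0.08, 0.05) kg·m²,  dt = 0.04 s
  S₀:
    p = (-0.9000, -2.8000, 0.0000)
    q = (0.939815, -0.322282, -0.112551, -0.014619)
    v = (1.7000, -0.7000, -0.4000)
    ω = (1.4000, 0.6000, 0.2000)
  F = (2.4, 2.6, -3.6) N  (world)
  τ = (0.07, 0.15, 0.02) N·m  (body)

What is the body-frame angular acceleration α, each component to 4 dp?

ω×(Iω) gyroscopic = (-0.0036, 0.0028, 0.0168)
α = I⁻¹(τ − ω×Iω) = (1.2267, 1.8400, 0.0640)

α = (1.2267, 1.8400, 0.0640)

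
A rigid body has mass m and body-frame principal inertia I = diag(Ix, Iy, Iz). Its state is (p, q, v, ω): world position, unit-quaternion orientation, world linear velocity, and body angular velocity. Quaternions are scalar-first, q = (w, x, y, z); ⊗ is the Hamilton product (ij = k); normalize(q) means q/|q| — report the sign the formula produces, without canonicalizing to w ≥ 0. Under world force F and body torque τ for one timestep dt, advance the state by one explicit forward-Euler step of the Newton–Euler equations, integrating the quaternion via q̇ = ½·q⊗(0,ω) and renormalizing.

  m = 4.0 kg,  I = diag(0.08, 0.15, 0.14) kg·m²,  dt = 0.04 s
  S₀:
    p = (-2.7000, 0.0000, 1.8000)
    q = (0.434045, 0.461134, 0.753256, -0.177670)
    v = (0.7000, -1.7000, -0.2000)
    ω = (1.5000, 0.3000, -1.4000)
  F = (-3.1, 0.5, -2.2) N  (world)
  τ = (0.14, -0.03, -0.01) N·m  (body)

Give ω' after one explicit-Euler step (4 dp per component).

ω' = (1.5679, 0.2584, -1.4119)

ω×(Iω) gyroscopic = (0.0042, 0.1260, 0.0315)
angular accel α = (1.6975, -1.0400, -0.2964)
ω' = ω + α·dt = (1.5679, 0.2584, -1.4119)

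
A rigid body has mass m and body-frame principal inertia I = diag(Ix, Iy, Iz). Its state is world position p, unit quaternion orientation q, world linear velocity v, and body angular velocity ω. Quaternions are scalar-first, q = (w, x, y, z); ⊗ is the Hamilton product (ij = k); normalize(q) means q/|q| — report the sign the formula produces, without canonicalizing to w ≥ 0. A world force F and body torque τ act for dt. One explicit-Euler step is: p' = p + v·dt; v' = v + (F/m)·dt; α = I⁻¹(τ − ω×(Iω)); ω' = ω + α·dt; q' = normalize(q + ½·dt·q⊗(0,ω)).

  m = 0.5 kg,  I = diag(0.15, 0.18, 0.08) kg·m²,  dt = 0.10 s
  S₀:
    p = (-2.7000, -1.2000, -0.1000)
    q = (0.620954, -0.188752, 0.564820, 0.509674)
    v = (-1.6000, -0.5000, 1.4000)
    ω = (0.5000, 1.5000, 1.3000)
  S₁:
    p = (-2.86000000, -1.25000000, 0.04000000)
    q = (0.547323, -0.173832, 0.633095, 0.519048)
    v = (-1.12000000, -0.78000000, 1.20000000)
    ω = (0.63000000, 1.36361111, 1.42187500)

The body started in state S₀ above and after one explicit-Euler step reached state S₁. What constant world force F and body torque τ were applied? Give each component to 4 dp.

v₁ − v₀ = (0.48000000, -0.28000000, -0.20000000)
F = m·Δv/dt = (2.4000, -1.4000, -1.0000)
Δω = ω₁−ω₀ = (0.13000000, -0.13638889, 0.12187500)
precession coupling = (-0.1950, 0.0455, 0.0225)
I·α + gyro = (0.0000, -0.2000, 0.1200)

F = (2.4000, -1.4000, -1.0000)
τ = (0.0000, -0.2000, 0.1200)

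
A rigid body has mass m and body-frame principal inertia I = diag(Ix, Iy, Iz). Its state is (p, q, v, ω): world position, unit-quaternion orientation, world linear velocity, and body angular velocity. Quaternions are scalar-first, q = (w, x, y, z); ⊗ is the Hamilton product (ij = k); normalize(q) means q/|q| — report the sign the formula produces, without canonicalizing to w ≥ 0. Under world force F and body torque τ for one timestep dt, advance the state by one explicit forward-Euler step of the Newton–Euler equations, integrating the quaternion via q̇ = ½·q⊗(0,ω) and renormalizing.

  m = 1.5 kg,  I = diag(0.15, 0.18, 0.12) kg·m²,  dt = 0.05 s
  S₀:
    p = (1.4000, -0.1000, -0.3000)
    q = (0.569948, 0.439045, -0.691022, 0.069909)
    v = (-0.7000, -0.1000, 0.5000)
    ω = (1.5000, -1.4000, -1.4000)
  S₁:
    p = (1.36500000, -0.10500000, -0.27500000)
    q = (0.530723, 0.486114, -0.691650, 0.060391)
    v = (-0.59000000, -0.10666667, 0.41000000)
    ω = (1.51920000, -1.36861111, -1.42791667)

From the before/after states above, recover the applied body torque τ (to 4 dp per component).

rate change Δω = (0.01920000, 0.03138889, -0.02791667)
gyro term ω₀×Iω₀ = (-0.1176, -0.0630, -0.0630)
I·α + gyro = (-0.0600, 0.0500, -0.1300)

τ = (-0.0600, 0.0500, -0.1300)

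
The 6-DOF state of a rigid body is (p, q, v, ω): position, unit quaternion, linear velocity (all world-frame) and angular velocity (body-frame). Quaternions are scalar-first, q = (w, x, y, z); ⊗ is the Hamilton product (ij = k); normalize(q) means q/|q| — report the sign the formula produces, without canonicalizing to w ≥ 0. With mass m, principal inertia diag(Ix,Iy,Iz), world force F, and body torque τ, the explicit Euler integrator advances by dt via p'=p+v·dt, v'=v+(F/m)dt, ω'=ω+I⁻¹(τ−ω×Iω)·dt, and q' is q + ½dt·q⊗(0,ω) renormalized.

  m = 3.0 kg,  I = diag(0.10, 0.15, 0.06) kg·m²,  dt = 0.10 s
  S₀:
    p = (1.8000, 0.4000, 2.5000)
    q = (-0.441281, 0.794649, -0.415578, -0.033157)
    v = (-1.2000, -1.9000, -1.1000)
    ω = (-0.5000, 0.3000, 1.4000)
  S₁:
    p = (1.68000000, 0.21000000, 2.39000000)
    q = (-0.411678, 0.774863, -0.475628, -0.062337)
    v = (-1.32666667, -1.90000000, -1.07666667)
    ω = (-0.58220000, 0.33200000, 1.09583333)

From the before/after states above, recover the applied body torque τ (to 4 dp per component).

τ = (-0.1200, 0.0200, -0.1900)

rate change Δω = (-0.08220000, 0.03200000, -0.30416667)
ω₀×(Iω₀) = (-0.0378, -0.0280, -0.0075)
τ = I·(Δω/dt) + ω₀×(Iω₀) = (-0.1200, 0.0200, -0.1900)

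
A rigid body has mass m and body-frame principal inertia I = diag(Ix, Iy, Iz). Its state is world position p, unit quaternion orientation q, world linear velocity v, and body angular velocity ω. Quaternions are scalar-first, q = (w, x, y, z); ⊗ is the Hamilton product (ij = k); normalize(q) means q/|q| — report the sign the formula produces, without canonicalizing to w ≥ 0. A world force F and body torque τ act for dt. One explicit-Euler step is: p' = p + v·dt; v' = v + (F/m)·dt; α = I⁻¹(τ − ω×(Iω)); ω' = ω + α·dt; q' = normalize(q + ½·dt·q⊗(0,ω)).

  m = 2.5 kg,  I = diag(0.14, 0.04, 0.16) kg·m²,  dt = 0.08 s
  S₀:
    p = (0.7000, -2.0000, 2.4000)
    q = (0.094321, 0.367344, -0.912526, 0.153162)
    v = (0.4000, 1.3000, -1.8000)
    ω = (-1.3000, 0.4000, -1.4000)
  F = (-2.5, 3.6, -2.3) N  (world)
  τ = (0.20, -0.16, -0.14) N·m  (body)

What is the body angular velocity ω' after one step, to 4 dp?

ω' = (-1.1473, 0.1528, -1.4960)

gyro term ω×Iω = (-0.0672, -0.0364, 0.0520)
(τ − ω×Iω)/I = (1.9086, -3.0900, -1.2000)
ω + α·dt = (-1.1473, 0.1528, -1.4960)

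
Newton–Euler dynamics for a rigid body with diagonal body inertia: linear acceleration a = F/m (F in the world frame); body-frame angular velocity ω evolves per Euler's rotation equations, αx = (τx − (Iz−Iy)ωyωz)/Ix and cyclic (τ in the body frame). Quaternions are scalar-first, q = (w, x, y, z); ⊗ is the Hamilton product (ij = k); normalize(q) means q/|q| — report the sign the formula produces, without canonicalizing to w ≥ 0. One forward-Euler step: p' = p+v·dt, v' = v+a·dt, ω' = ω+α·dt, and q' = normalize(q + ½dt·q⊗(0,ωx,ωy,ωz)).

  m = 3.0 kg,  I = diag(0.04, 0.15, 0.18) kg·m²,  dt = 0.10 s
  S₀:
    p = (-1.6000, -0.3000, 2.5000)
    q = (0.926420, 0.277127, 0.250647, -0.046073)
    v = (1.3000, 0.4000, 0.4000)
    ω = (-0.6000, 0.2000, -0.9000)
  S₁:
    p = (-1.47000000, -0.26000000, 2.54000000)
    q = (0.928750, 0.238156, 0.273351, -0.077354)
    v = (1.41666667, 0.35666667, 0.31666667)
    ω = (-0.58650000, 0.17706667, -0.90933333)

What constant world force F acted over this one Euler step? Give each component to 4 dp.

velocity change Δv = (0.11666667, -0.04333333, -0.08333333)
m·(v₁−v₀)/dt = (3.5000, -1.3000, -2.5000)

F = (3.5000, -1.3000, -2.5000)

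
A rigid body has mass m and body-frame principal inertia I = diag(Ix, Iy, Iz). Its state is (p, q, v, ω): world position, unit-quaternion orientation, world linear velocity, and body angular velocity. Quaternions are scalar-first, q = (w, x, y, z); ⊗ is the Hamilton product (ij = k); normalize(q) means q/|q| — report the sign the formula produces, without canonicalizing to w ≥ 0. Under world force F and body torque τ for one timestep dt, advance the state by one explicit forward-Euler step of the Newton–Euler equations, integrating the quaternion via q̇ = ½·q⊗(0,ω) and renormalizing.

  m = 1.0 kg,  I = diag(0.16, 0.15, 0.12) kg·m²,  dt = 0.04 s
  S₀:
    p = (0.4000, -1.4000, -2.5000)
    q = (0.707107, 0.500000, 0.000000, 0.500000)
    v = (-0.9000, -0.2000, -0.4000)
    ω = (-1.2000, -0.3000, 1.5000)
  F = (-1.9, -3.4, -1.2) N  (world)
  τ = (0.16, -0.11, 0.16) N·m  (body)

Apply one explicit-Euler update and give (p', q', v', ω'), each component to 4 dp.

p' = (0.3640, -1.4080, -2.5160)
q' = (0.7036, 0.4857, -0.0312, 0.5178)
v' = (-0.9760, -0.3360, -0.4480)
ω' = (-1.1634, -0.3101, 1.5545)

p' = p + v·dt = (0.3640, -1.4080, -2.5160)
v' = v + a·dt = (-0.9760, -0.3360, -0.4480)
ω×(Iω) gyroscopic = (0.0135, -0.0720, -0.0036)
(τ − ω×Iω)/I = (0.9156, -0.2533, 1.3633)
ω' = ω + α·dt = (-1.1634, -0.3101, 1.5545)
q⊗(0,ω) = (-0.1500000, -0.6985284, -1.5621321, 0.9106605)
q + ½dt·q⊗(0,ω), renormalized = (0.7036, 0.4857, -0.0312, 0.5178)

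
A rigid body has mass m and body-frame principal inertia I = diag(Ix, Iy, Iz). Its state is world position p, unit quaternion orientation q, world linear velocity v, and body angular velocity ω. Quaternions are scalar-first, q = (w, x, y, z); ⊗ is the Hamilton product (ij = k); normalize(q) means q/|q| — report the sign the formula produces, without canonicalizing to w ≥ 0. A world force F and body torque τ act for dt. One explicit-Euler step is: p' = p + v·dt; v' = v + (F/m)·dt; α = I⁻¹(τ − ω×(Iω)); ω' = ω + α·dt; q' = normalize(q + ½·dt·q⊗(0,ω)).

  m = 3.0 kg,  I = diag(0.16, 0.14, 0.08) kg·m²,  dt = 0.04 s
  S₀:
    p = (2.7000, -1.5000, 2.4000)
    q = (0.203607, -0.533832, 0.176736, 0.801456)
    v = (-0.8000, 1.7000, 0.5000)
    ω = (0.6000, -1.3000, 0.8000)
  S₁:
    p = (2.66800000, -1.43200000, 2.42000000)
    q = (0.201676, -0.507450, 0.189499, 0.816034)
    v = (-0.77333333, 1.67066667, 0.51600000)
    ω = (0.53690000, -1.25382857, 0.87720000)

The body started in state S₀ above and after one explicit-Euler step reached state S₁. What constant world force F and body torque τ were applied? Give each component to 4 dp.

F = (2.0000, -2.2000, 1.2000)
τ = (-0.1900, 0.2000, 0.1700)

Δω = ω₁−ω₀ = (-0.06310000, 0.04617143, 0.07720000)
ω₀×(Iω₀) = (0.0624, 0.0384, 0.0156)
I·α + gyro = (-0.1900, 0.2000, 0.1700)
Δv = v₁−v₀ = (0.02666667, -0.02933333, 0.01600000)
applied force F = (2.0000, -2.2000, 1.2000)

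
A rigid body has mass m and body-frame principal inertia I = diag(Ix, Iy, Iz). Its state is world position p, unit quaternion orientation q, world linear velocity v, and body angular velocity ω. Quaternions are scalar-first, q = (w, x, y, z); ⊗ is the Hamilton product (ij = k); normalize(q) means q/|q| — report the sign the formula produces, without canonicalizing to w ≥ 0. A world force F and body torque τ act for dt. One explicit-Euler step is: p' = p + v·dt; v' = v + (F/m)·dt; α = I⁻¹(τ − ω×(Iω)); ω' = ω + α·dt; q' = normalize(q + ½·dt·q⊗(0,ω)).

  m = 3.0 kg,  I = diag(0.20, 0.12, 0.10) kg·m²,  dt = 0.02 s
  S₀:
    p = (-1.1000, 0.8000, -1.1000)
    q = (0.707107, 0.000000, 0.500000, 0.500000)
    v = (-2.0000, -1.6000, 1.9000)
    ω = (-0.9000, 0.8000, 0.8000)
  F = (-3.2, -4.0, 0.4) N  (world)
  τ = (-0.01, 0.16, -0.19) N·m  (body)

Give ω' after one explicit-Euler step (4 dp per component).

precession coupling ω×(Iω) = (-0.0128, -0.0720, 0.0576)
(τ − ω×Iω)/I = (0.0140, 1.9333, -2.4760)
ω' = ω + α·dt = (-0.8997, 0.8387, 0.7505)

ω' = (-0.8997, 0.8387, 0.7505)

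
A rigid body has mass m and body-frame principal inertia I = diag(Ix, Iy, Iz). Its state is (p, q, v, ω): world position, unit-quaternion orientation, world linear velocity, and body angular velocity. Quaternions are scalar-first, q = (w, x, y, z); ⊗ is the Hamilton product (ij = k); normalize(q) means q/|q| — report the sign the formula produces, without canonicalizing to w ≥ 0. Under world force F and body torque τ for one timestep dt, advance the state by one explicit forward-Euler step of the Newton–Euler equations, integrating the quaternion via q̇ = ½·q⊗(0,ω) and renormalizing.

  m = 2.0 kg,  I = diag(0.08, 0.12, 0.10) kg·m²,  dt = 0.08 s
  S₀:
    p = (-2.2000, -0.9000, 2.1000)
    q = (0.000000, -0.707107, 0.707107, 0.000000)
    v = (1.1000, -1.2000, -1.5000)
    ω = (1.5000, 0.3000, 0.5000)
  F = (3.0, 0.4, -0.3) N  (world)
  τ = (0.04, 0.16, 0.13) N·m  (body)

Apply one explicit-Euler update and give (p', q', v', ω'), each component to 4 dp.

p' = (-2.1120, -0.9960, 1.9800)
q' = (0.0339, -0.6915, 0.7198, -0.0508)
v' = (1.2200, -1.1840, -1.5120)
ω' = (1.5430, 0.4167, 0.5896)

a = F/m = (1.5000, 0.2000, -0.1500)
p' = p + v·dt = (-2.1120, -0.9960, 1.9800)
new velocity v' = (1.2200, -1.1840, -1.5120)
ω×(Iω) gyroscopic = (-0.0030, -0.0150, 0.0180)
(τ − ω×Iω)/I = (0.5375, 1.4583, 1.1200)
ω + α·dt = (1.5430, 0.4167, 0.5896)
2q̇ = q⊗(0,ω) = (0.8485284, 0.3535535, 0.3535535, -1.2727926)
q + ½dt·q⊗(0,ω), renormalized = (0.0339, -0.6915, 0.7198, -0.0508)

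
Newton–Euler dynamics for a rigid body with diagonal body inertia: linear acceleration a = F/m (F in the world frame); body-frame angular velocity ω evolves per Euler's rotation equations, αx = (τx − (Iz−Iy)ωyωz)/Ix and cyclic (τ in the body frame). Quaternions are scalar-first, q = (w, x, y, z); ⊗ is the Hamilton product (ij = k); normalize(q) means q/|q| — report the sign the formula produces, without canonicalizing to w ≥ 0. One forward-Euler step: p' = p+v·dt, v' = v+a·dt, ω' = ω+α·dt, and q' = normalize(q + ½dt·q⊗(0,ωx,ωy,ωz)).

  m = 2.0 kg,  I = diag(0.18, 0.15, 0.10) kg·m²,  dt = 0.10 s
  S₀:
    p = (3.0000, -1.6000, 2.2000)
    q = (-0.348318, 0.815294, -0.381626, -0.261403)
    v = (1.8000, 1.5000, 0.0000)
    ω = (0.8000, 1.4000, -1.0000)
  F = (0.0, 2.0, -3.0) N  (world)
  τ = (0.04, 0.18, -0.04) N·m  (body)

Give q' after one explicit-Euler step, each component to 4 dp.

2q̇ = q⊗(0,ω) = (-0.3793618, 0.4689358, 0.1185264, 1.7950304)
q + ½dt·q⊗(0,ω), renormalized = (-0.3656, 0.8350, -0.3740, -0.1709)

q' = (-0.3656, 0.8350, -0.3740, -0.1709)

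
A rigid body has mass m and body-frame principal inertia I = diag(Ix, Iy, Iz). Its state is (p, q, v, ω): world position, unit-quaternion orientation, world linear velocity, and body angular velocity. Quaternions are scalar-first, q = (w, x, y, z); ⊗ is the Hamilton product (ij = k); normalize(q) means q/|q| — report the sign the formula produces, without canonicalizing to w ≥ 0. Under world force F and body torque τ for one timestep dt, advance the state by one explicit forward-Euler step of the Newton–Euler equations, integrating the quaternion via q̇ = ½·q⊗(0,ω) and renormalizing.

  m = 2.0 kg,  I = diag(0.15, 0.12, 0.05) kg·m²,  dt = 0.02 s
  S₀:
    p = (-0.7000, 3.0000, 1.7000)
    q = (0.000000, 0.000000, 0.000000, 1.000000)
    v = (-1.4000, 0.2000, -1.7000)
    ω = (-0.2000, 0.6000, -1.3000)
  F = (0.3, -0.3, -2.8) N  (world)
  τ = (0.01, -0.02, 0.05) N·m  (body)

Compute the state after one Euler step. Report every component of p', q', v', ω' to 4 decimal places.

p' = (-0.7280, 3.0040, 1.6660)
q' = (0.0130, -0.0060, -0.0020, 0.9999)
v' = (-1.3970, 0.1970, -1.7280)
ω' = (-0.2059, 0.5923, -1.2814)

ω×(Iω) gyroscopic = (0.0546, 0.0260, 0.0036)
(τ − ω×Iω)/I = (-0.2973, -0.3833, 0.9280)
ω + α·dt = (-0.2059, 0.5923, -1.2814)
Hamilton product q⊗(0,ω) = (1.3000000, -0.6000000, -0.2000000, 0.0000000)
q + ½dt·q⊗(0,ω), renormalized = (0.0130, -0.0060, -0.0020, 0.9999)
p' = p + v·dt = (-0.7280, 3.0040, 1.6660)
v + (F/m)dt = (-1.3970, 0.1970, -1.7280)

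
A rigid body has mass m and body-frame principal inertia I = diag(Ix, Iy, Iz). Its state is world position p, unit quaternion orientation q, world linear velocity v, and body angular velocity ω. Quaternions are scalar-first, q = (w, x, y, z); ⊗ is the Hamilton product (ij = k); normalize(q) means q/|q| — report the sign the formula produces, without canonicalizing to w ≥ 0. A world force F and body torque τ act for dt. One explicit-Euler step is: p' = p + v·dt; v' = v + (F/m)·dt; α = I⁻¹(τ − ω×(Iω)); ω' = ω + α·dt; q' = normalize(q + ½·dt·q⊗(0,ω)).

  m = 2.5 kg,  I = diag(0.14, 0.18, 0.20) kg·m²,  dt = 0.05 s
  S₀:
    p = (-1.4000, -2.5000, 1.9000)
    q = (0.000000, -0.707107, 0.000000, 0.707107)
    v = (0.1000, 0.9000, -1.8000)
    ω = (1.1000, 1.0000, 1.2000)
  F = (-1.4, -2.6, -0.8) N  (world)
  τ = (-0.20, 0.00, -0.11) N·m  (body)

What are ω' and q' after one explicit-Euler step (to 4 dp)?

ω' = (1.0200, 1.0220, 1.1615)
q' = (-0.0018, -0.7240, 0.0406, 0.6886)

angular accel α = (-1.6000, 0.4400, -0.7700)
new body rate ω' = (1.0200, 1.0220, 1.1615)
2q̇ = q⊗(0,ω) = (-0.0707107, -0.7071070, 1.6263461, -0.7071070)
q + ½dt·q⊗(0,ω), renormalized = (-0.0018, -0.7240, 0.0406, 0.6886)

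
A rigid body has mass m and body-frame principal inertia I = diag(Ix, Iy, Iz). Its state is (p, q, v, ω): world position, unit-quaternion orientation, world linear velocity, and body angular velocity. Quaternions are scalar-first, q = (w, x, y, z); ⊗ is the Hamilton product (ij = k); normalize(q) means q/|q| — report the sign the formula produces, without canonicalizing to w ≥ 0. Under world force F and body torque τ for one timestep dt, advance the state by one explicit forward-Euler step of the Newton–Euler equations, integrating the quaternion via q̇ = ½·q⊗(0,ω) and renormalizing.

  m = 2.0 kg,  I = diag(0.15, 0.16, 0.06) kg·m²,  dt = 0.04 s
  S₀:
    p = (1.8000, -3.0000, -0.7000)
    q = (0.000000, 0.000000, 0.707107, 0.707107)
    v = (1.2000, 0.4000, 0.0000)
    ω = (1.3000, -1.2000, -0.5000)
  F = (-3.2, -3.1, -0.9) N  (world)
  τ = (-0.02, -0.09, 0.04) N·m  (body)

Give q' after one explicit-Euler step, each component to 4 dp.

2q̇ = q⊗(0,ω) = (1.2020819, 0.4949749, 0.9192391, -0.9192391)
q' = normalize(q + ½dt·q⊗(0,ω)) = (0.0240, 0.0099, 0.7250, 0.6883)

q' = (0.0240, 0.0099, 0.7250, 0.6883)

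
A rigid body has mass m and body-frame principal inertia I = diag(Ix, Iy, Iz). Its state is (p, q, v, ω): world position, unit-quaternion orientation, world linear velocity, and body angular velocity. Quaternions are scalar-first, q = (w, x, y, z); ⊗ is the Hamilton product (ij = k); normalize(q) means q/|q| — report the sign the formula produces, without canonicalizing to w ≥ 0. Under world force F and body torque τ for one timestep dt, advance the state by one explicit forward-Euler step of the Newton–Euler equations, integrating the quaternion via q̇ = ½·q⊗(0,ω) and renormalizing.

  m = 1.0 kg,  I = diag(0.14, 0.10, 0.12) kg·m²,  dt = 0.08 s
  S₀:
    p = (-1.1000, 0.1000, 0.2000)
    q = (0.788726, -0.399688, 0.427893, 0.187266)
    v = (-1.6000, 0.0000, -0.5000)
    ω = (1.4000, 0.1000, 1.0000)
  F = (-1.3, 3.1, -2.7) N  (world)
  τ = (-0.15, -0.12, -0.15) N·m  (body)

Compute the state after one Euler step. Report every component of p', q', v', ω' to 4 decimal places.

angular accel α = (-1.0857, -1.4800, -1.2033)
new body rate ω' = (1.3131, -0.0184, 0.9037)
2q̇ = q⊗(0,ω) = (0.3295079, 1.5133828, 0.7407330, 0.1497070)
q' = normalize(q + ½dt·q⊗(0,ω)) = (0.8000, -0.3383, 0.4564, 0.1928)
a = F/m = (-1.3000, 3.1000, -2.7000)
new position p' = (-1.2280, 0.1000, 0.1600)
new velocity v' = (-1.7040, 0.2480, -0.7160)

p' = (-1.2280, 0.1000, 0.1600)
q' = (0.8000, -0.3383, 0.4564, 0.1928)
v' = (-1.7040, 0.2480, -0.7160)
ω' = (1.3131, -0.0184, 0.9037)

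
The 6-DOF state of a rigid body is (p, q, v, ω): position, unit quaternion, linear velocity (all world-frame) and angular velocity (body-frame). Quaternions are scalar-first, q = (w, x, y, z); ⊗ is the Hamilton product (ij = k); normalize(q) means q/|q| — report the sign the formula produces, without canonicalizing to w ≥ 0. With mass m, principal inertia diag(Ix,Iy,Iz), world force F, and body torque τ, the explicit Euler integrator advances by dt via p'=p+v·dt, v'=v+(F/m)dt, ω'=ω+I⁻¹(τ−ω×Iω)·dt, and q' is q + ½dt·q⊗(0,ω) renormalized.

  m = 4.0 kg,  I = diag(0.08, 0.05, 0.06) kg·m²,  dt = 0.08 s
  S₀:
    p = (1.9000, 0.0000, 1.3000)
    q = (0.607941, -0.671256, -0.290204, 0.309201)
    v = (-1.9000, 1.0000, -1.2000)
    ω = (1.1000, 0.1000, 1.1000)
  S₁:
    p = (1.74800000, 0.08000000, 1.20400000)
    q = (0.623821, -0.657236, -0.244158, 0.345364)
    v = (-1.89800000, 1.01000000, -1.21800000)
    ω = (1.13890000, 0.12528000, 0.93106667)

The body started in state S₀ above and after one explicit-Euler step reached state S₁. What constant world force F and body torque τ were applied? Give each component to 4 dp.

velocity change Δv = (0.00200000, 0.01000000, -0.01800000)
F = m·Δv/dt = (0.1000, 0.5000, -0.9000)
ω₁ − ω₀ = (0.03890000, 0.02528000, -0.16893333)
ω₀×(Iω₀) = (0.0011, 0.0242, -0.0033)
I·α + gyro = (0.0400, 0.0400, -0.1300)

F = (0.1000, 0.5000, -0.9000)
τ = (0.0400, 0.0400, -0.1300)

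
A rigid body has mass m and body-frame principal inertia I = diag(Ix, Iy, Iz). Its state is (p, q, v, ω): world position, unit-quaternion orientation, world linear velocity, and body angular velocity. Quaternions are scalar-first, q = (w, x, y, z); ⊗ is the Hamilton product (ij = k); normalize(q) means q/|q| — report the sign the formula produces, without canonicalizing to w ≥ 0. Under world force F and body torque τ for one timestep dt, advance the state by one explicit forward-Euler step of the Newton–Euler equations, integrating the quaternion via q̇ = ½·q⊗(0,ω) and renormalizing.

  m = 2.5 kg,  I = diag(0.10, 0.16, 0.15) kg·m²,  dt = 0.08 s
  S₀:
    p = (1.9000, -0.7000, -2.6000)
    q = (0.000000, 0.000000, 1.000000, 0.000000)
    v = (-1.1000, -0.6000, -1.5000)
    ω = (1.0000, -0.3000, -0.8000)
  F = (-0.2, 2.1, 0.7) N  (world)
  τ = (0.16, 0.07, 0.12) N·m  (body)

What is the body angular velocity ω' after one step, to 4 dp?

(τ − ω×Iω)/I = (1.6240, 0.1875, 0.9200)
ω' = ω + α·dt = (1.1299, -0.2850, -0.7264)

ω' = (1.1299, -0.2850, -0.7264)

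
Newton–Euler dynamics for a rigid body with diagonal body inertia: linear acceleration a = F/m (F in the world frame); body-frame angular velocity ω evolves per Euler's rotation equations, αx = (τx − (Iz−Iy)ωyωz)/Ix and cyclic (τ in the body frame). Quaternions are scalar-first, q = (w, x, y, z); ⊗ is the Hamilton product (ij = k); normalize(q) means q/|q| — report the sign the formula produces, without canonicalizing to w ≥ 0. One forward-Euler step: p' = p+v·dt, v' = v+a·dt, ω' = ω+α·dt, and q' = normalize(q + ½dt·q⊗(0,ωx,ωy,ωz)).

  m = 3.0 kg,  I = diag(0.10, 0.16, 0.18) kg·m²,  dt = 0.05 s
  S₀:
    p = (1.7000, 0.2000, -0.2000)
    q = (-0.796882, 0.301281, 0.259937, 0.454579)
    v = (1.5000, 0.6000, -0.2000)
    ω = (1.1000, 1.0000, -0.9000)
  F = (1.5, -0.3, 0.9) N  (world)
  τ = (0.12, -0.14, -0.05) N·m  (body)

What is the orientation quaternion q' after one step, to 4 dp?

q' = (-0.8007, 0.2619, 0.2591, 0.4724)

Hamilton product q⊗(0,ω) = (-0.1822250, -1.5650925, -0.0256922, 0.7325441)
updated quaternion q' = (-0.8007, 0.2619, 0.2591, 0.4724)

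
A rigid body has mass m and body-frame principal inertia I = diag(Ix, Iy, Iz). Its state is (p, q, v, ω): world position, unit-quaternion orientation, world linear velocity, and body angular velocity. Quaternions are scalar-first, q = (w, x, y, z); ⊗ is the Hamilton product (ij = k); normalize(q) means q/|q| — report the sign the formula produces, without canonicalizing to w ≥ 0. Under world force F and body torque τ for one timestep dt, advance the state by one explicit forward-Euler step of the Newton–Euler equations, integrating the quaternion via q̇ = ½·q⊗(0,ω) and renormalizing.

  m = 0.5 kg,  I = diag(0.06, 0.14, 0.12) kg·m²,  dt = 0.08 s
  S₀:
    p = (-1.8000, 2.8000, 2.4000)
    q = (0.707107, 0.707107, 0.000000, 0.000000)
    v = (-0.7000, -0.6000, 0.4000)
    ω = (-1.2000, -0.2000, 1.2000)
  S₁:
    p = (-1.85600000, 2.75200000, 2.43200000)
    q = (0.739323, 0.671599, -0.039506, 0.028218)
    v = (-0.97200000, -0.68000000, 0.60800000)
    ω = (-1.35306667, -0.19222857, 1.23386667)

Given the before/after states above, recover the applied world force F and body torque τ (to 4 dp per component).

F = (-1.7000, -0.5000, 1.3000)
τ = (-0.1100, 0.1000, 0.0700)

Δω = ω₁−ω₀ = (-0.15306667, 0.00777143, 0.03386667)
gyro term ω₀×Iω₀ = (0.0048, 0.0864, 0.0192)
I·α + gyro = (-0.1100, 0.1000, 0.0700)
velocity change Δv = (-0.27200000, -0.08000000, 0.20800000)
applied force F = (-1.7000, -0.5000, 1.3000)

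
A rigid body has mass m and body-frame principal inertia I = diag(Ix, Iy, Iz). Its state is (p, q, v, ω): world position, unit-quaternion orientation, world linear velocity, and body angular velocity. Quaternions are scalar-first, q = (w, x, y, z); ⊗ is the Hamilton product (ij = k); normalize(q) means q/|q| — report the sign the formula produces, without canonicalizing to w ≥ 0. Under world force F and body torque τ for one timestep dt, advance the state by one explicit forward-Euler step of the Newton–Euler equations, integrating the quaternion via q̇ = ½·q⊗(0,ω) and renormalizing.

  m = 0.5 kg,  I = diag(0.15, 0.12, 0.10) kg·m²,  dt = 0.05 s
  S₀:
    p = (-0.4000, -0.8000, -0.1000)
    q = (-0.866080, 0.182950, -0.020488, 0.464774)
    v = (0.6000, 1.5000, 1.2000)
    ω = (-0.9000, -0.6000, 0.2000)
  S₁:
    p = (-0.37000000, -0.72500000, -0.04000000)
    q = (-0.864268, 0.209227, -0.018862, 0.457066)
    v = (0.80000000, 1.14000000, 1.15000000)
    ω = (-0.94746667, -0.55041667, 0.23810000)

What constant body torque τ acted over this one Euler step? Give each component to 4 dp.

τ = (-0.1400, 0.1100, 0.0600)

ω₁ − ω₀ = (-0.04746667, 0.04958333, 0.03810000)
τ = I·(Δω/dt) + ω₀×(Iω₀) = (-0.1400, 0.1100, 0.0600)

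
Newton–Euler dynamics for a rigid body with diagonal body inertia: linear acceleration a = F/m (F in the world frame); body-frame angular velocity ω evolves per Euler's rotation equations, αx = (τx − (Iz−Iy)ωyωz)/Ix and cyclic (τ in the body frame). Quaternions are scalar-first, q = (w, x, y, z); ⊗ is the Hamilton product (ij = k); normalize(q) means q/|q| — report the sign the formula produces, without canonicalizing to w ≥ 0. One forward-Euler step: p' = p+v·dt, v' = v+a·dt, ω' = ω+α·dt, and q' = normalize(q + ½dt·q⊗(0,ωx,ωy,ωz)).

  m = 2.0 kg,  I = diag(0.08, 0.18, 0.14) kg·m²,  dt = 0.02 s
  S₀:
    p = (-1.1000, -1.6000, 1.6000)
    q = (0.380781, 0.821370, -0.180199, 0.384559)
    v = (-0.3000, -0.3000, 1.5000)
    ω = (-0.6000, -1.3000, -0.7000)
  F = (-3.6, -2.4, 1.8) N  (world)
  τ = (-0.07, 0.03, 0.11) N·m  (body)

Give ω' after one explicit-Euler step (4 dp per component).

precession coupling ω×(Iω) = (-0.0364, -0.0252, 0.0780)
angular accel α = (-0.4200, 0.3067, 0.2286)
new body rate ω' = (-0.6084, -1.2939, -0.6954)

ω' = (-0.6084, -1.2939, -0.6954)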